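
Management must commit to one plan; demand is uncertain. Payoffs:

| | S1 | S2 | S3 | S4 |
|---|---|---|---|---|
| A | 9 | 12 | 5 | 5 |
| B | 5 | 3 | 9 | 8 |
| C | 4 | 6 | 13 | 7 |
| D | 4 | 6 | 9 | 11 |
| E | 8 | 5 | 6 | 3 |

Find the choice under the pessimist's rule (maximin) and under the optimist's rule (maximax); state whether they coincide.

Row minima: A=5, B=3, C=4, D=4, E=3
Best worst-case = 5 → A.
Row maxima: A=12, B=9, C=13, D=11, E=8
Best best-case = 13 → C.

maximin → A; maximax → C (disagree)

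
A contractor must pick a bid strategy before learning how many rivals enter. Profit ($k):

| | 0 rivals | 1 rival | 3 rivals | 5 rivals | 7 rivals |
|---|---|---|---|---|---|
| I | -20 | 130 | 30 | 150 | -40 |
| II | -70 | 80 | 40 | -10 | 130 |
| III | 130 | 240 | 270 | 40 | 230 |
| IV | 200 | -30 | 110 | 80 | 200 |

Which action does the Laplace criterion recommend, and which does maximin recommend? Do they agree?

laplace → III; maximin → III (agree)

Row averages: I=50, II=34, III=182, IV=112
Highest average = 182 → III.
Row minima: I=-40, II=-70, III=40, IV=-30
Best worst-case = 40 → III.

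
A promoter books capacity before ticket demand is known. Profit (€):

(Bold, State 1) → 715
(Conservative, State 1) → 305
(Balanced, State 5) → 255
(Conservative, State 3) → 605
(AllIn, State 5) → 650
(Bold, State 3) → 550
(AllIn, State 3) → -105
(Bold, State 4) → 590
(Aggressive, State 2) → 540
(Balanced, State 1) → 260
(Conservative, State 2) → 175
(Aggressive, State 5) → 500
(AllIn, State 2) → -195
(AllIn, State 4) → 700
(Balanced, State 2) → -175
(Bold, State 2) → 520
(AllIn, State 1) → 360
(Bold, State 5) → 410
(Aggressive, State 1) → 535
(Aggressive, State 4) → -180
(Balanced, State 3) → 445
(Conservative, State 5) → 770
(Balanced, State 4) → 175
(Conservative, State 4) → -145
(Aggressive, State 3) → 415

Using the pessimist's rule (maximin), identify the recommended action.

Bold

Row minima: Conservative=-145, Balanced=-175, Aggressive=-180, Bold=410, AllIn=-195
Best worst-case = 410 → Bold.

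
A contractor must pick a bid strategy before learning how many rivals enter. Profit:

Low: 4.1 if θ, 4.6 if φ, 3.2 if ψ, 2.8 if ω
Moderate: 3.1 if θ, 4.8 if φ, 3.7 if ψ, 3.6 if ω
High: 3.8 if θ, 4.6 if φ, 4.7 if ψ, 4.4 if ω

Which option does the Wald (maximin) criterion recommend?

Row minima: Low=2.8, Moderate=3.1, High=3.8
Best worst-case = 3.8 → High.

High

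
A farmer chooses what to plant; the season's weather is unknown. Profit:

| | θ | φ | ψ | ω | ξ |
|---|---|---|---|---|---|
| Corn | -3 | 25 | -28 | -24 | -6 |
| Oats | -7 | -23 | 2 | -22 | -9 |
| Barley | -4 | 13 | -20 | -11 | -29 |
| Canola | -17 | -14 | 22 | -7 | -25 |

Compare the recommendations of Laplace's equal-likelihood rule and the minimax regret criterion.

Row averages: Corn=-7.2, Oats=-11.8, Barley=-10.2, Canola=-8.2
Highest average = -7.2 → Corn.
Column bests: θ=-3, φ=25, ψ=22, ω=-7, ξ=-6.
Corn regrets: 0, 0, 50, 17, 0 → max 50
Oats regrets: 4, 48, 20, 15, 3 → max 48
Barley regrets: 1, 12, 42, 4, 23 → max 42
Canola regrets: 14, 39, 0, 0, 19 → max 39
Smallest max regret = 39 → Canola.

laplace → Corn; minimax regret → Canola (disagree)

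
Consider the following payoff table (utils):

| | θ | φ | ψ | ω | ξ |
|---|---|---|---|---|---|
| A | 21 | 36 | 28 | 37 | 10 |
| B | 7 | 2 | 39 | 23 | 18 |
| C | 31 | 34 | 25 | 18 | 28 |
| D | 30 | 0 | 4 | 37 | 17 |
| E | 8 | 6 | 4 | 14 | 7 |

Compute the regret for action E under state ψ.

Best payoff under ψ is 39.
Regret = 39 − 4 = 35.

35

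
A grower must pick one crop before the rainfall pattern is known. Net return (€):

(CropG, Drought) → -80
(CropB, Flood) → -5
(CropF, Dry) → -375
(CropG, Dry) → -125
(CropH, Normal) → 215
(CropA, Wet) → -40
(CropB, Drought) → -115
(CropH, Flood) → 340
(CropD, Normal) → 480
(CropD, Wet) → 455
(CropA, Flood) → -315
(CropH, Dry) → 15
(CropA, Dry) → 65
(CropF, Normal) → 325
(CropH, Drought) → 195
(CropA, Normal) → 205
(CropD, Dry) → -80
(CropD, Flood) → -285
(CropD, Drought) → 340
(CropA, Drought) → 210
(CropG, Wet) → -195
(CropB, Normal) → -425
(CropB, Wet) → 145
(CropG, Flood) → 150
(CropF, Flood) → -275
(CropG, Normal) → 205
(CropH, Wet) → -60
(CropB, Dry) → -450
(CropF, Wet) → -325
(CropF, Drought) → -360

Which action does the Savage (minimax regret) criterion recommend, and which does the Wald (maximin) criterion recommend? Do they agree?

minimax regret → CropH; maximin → CropH (agree)

Column bests: Drought=340, Dry=65, Normal=480, Wet=455, Flood=340.
CropB regrets: 455, 515, 905, 310, 345 → max 905
CropH regrets: 145, 50, 265, 515, 0 → max 515
CropD regrets: 0, 145, 0, 0, 625 → max 625
CropG regrets: 420, 190, 275, 650, 190 → max 650
CropF regrets: 700, 440, 155, 780, 615 → max 780
CropA regrets: 130, 0, 275, 495, 655 → max 655
Smallest max regret = 515 → CropH.
Row minima: CropB=-450, CropH=-60, CropD=-285, CropG=-195, CropF=-375, CropA=-315
Best worst-case = -60 → CropH.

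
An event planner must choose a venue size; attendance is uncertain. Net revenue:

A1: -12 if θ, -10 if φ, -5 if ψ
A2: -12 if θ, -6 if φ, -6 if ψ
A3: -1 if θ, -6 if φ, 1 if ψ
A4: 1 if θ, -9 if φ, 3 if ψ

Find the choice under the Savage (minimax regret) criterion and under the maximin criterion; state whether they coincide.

Column bests: θ=1, φ=-6, ψ=3.
A1 regrets: 13, 4, 8 → max 13
A2 regrets: 13, 0, 9 → max 13
A3 regrets: 2, 0, 2 → max 2
A4 regrets: 0, 3, 0 → max 3
Smallest max regret = 2 → A3.
Row minima: A1=-12, A2=-12, A3=-6, A4=-9
Best worst-case = -6 → A3.

minimax regret → A3; maximin → A3 (agree)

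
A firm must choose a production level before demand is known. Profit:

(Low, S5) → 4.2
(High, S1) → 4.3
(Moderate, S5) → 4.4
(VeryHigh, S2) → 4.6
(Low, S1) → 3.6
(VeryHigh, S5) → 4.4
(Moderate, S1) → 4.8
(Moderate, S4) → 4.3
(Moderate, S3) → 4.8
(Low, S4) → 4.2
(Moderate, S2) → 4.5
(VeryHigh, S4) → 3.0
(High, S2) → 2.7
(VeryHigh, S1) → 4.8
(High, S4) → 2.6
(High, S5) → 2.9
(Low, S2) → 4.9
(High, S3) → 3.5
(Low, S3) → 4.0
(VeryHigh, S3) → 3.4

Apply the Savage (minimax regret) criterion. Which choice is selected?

Moderate

Column bests: S1=4.8, S2=4.9, S3=4.8, S4=4.3, S5=4.4.
Low regrets: 1.2, 0.0, 0.8, 0.1, 0.2 → max 1.2
Moderate regrets: 0.0, 0.4, 0.0, 0.0, 0.0 → max 0.4
High regrets: 0.5, 2.2, 1.3, 1.7, 1.5 → max 2.2
VeryHigh regrets: 0.0, 0.3, 1.4, 1.3, 0.0 → max 1.4
Smallest max regret = 0.4 → Moderate.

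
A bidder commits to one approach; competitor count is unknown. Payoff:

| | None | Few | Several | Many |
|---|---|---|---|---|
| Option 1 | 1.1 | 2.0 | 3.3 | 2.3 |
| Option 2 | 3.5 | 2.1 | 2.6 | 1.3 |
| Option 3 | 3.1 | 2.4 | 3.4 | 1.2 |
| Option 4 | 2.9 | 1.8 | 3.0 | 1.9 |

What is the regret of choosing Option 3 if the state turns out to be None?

0.4

Best payoff under None is 3.5.
Regret = 3.5 − 3.1 = 0.4.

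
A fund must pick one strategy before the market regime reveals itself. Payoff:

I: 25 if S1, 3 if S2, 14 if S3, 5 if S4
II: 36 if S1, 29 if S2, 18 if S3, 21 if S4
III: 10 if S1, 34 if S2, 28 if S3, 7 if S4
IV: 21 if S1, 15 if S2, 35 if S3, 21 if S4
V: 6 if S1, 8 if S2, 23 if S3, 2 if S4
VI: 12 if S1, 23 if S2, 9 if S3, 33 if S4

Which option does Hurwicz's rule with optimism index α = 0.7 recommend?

II

I: 0.7·25 + 0.3·3 = 18.4
II: 0.7·36 + 0.3·18 = 30.6
III: 0.7·34 + 0.3·7 = 25.9
IV: 0.7·35 + 0.3·15 = 29
V: 0.7·23 + 0.3·2 = 16.7
VI: 0.7·33 + 0.3·9 = 25.8
Highest Hurwicz score = 30.6 → II.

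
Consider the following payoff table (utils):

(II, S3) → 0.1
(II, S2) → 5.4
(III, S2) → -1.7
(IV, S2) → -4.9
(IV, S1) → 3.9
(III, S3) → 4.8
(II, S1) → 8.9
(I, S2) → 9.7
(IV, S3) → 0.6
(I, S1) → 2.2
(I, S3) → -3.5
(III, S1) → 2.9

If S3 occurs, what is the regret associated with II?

4.7

Best payoff under S3 is 4.8.
Regret = 4.8 − 0.1 = 4.7.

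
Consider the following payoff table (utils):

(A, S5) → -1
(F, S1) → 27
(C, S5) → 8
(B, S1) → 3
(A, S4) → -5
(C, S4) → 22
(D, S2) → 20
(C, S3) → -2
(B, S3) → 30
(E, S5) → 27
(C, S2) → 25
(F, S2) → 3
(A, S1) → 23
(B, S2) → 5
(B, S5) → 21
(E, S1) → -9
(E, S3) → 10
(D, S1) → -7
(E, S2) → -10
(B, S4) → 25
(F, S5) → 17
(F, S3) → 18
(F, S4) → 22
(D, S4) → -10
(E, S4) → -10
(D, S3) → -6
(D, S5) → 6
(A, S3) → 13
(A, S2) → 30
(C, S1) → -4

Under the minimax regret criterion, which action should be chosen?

B

Column bests: S1=27, S2=30, S3=30, S4=25, S5=27.
A regrets: 4, 0, 17, 30, 28 → max 30
B regrets: 24, 25, 0, 0, 6 → max 25
C regrets: 31, 5, 32, 3, 19 → max 32
D regrets: 34, 10, 36, 35, 21 → max 36
E regrets: 36, 40, 20, 35, 0 → max 40
F regrets: 0, 27, 12, 3, 10 → max 27
Smallest max regret = 25 → B.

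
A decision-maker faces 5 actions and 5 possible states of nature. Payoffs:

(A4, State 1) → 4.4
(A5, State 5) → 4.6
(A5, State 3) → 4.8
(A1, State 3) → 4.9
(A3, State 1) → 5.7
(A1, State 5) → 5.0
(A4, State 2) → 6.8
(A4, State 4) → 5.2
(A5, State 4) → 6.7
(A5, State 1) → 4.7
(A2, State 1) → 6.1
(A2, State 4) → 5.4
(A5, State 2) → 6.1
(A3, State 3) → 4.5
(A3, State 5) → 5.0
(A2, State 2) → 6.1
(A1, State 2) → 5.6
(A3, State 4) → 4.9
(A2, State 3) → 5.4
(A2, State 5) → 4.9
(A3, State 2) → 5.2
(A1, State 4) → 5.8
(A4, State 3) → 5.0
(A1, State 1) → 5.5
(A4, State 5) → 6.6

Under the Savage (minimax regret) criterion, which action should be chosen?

A1

Column bests: State 1=6.1, State 2=6.8, State 3=5.4, State 4=6.7, State 5=6.6.
A1 regrets: 0.6, 1.2, 0.5, 0.9, 1.6 → max 1.6
A2 regrets: 0.0, 0.7, 0.0, 1.3, 1.7 → max 1.7
A3 regrets: 0.4, 1.6, 0.9, 1.8, 1.6 → max 1.8
A4 regrets: 1.7, 0.0, 0.4, 1.5, 0.0 → max 1.7
A5 regrets: 1.4, 0.7, 0.6, 0.0, 2.0 → max 2.0
Smallest max regret = 1.6 → A1.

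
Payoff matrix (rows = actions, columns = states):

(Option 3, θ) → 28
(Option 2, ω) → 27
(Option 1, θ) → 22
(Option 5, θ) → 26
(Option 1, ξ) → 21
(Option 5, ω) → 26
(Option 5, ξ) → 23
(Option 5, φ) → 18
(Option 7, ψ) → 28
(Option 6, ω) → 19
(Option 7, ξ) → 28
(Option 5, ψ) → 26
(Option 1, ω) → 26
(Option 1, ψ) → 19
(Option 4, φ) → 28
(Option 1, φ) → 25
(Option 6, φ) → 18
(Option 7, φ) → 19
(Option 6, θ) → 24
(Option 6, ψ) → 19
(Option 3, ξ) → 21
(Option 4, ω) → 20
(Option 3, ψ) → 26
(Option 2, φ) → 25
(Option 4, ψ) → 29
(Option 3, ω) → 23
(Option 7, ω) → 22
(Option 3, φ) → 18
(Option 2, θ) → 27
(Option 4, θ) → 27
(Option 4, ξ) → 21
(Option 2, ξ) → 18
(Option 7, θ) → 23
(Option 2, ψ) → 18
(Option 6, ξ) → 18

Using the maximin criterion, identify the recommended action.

Row minima: Option 1=19, Option 2=18, Option 3=18, Option 4=20, Option 5=18, Option 6=18, Option 7=19
Best worst-case = 20 → Option 4.

Option 4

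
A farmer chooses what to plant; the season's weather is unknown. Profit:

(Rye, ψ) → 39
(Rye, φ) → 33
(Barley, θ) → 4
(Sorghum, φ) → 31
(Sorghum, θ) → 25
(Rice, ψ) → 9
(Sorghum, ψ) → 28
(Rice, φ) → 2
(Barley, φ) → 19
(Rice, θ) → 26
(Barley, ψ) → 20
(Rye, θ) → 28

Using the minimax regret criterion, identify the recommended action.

Rye

Column bests: θ=28, φ=33, ψ=39.
Barley regrets: 24, 14, 19 → max 24
Rye regrets: 0, 0, 0 → max 0
Rice regrets: 2, 31, 30 → max 31
Sorghum regrets: 3, 2, 11 → max 11
Smallest max regret = 0 → Rye.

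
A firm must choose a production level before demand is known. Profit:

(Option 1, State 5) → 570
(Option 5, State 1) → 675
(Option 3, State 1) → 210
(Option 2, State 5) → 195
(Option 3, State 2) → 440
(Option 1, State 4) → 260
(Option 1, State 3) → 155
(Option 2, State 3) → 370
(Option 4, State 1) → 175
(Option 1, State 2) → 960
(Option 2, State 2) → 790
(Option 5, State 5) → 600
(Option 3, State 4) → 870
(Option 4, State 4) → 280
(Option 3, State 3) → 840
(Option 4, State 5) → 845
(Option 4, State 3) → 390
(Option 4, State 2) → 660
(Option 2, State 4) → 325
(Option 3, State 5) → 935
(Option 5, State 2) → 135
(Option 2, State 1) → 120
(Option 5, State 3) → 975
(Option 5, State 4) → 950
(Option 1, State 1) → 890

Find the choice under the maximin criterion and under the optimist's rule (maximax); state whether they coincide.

maximin → Option 3; maximax → Option 5 (disagree)

Row minima: Option 1=155, Option 2=120, Option 3=210, Option 4=175, Option 5=135
Best worst-case = 210 → Option 3.
Row maxima: Option 1=960, Option 2=790, Option 3=935, Option 4=845, Option 5=975
Best best-case = 975 → Option 5.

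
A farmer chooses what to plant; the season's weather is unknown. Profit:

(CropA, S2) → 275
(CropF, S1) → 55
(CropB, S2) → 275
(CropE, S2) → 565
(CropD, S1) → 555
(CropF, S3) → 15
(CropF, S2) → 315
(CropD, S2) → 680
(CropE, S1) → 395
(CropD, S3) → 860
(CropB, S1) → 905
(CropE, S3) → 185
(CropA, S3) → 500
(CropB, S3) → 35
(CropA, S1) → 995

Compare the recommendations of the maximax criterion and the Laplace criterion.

Row maxima: CropA=995, CropB=905, CropD=860, CropF=315, CropE=565
Best best-case = 995 → CropA.
Row averages: CropA=590, CropB=405, CropD=2095/3, CropF=385/3, CropE=1145/3
Highest average = 2095/3 → CropD.

maximax → CropA; laplace → CropD (disagree)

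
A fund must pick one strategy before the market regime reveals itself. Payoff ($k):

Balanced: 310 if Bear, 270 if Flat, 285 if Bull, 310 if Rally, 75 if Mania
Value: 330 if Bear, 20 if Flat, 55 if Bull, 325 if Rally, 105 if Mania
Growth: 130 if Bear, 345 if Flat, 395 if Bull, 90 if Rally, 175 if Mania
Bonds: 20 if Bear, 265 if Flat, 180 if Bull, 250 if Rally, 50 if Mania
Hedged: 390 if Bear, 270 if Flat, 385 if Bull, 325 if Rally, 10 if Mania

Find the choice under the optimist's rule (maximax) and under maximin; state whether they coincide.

maximax → Growth; maximin → Growth (agree)

Row maxima: Balanced=310, Value=330, Growth=395, Bonds=265, Hedged=390
Best best-case = 395 → Growth.
Row minima: Balanced=75, Value=20, Growth=90, Bonds=20, Hedged=10
Best worst-case = 90 → Growth.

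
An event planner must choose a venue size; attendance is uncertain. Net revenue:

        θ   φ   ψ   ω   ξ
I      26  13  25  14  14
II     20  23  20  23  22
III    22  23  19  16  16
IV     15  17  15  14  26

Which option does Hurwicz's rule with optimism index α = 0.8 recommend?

IV

I: 0.8·26 + 0.2·13 = 23.4
II: 0.8·23 + 0.2·20 = 22.4
III: 0.8·23 + 0.2·16 = 21.6
IV: 0.8·26 + 0.2·14 = 23.6
Highest Hurwicz score = 23.6 → IV.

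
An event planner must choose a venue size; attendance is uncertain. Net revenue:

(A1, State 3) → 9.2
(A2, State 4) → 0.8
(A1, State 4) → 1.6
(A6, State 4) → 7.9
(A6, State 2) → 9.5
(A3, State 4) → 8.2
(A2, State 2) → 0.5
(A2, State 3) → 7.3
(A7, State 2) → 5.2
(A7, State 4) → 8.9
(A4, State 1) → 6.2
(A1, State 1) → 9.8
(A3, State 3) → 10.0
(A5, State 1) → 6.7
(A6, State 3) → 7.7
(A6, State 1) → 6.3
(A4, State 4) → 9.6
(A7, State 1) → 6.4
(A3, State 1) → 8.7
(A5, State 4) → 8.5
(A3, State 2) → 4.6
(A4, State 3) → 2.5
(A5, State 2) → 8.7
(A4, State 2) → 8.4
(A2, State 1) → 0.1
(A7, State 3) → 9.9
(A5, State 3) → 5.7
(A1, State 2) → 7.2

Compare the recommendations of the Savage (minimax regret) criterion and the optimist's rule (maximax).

minimax regret → A6; maximax → A3 (disagree)

Column bests: State 1=9.8, State 2=9.5, State 3=10.0, State 4=9.6.
A1 regrets: 0.0, 2.3, 0.8, 8.0 → max 8.0
A2 regrets: 9.7, 9.0, 2.7, 8.8 → max 9.7
A3 regrets: 1.1, 4.9, 0.0, 1.4 → max 4.9
A4 regrets: 3.6, 1.1, 7.5, 0.0 → max 7.5
A5 regrets: 3.1, 0.8, 4.3, 1.1 → max 4.3
A6 regrets: 3.5, 0.0, 2.3, 1.7 → max 3.5
A7 regrets: 3.4, 4.3, 0.1, 0.7 → max 4.3
Smallest max regret = 3.5 → A6.
Row maxima: A1=9.8, A2=7.3, A3=10.0, A4=9.6, A5=8.7, A6=9.5, A7=9.9
Best best-case = 10.0 → A3.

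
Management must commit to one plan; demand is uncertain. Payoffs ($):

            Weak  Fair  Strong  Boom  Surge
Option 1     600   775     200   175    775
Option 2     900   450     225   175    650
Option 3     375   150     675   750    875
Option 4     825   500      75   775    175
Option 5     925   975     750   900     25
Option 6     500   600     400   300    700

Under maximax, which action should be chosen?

Row maxima: Option 1=775, Option 2=900, Option 3=875, Option 4=825, Option 5=975, Option 6=700
Best best-case = 975 → Option 5.

Option 5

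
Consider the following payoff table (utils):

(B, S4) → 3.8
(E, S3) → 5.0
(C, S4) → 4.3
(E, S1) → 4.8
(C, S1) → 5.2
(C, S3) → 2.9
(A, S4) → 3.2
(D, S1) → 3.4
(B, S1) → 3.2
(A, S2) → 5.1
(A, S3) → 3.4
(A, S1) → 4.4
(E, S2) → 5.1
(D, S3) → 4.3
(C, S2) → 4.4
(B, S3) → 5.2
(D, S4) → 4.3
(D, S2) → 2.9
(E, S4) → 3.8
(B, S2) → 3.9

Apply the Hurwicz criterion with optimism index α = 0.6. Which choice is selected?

E

A: 0.6·5.1 + 0.4·3.2 = 4.34
B: 0.6·5.2 + 0.4·3.2 = 4.4
C: 0.6·5.2 + 0.4·2.9 = 4.28
D: 0.6·4.3 + 0.4·2.9 = 3.74
E: 0.6·5.1 + 0.4·3.8 = 4.58
Highest Hurwicz score = 4.58 → E.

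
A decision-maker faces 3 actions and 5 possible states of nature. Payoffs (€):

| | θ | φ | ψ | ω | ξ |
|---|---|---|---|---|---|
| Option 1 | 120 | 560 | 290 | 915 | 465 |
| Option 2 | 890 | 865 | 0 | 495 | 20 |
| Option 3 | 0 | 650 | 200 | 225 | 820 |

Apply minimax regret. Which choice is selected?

Option 1

Column bests: θ=890, φ=865, ψ=290, ω=915, ξ=820.
Option 1 regrets: 770, 305, 0, 0, 355 → max 770
Option 2 regrets: 0, 0, 290, 420, 800 → max 800
Option 3 regrets: 890, 215, 90, 690, 0 → max 890
Smallest max regret = 770 → Option 1.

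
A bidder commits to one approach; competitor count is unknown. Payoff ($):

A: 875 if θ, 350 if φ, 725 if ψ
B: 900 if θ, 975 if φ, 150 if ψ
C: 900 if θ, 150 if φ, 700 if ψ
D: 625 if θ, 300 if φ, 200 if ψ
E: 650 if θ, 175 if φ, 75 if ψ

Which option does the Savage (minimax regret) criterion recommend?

B

Column bests: θ=900, φ=975, ψ=725.
A regrets: 25, 625, 0 → max 625
B regrets: 0, 0, 575 → max 575
C regrets: 0, 825, 25 → max 825
D regrets: 275, 675, 525 → max 675
E regrets: 250, 800, 650 → max 800
Smallest max regret = 575 → B.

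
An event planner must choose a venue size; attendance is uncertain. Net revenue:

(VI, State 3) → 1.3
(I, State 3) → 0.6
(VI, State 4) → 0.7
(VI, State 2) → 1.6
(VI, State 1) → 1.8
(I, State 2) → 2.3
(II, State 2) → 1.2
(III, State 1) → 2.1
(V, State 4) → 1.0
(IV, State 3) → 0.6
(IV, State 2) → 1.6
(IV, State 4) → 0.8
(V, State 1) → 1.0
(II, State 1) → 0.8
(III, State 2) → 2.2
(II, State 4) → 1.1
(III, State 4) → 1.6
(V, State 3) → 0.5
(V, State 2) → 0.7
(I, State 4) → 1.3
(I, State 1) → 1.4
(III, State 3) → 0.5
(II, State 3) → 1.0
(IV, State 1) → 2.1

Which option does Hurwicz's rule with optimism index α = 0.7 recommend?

I: 0.7·2.3 + 0.3·0.6 = 1.79
II: 0.7·1.2 + 0.3·0.8 = 1.08
III: 0.7·2.2 + 0.3·0.5 = 1.69
IV: 0.7·2.1 + 0.3·0.6 = 1.65
V: 0.7·1.0 + 0.3·0.5 = 0.85
VI: 0.7·1.8 + 0.3·0.7 = 1.47
Highest Hurwicz score = 1.79 → I.

I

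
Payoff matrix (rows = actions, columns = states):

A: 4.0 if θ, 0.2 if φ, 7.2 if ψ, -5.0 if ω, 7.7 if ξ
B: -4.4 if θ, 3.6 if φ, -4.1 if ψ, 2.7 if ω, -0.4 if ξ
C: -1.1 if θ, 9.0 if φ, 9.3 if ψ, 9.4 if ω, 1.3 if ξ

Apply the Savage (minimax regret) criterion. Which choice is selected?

C

Column bests: θ=4.0, φ=9.0, ψ=9.3, ω=9.4, ξ=7.7.
A regrets: 0.0, 8.8, 2.1, 14.4, 0.0 → max 14.4
B regrets: 8.4, 5.4, 13.4, 6.7, 8.1 → max 13.4
C regrets: 5.1, 0.0, 0.0, 0.0, 6.4 → max 6.4
Smallest max regret = 6.4 → C.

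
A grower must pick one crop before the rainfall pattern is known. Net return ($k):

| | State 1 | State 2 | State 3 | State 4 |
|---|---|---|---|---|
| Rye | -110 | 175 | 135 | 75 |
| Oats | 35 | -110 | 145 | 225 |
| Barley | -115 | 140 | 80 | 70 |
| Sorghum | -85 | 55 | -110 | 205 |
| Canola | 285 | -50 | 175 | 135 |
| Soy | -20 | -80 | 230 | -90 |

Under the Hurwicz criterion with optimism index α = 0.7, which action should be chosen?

Canola

Rye: 0.7·175 + 0.3·(-110) = 89.5
Oats: 0.7·225 + 0.3·(-110) = 124.5
Barley: 0.7·140 + 0.3·(-115) = 63.5
Sorghum: 0.7·205 + 0.3·(-110) = 110.5
Canola: 0.7·285 + 0.3·(-50) = 184.5
Soy: 0.7·230 + 0.3·(-90) = 134
Highest Hurwicz score = 184.5 → Canola.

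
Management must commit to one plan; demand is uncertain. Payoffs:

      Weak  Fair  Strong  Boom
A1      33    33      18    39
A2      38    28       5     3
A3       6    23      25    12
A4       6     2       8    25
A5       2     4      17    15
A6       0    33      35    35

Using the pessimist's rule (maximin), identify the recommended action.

Row minima: A1=18, A2=3, A3=6, A4=2, A5=2, A6=0
Best worst-case = 18 → A1.

A1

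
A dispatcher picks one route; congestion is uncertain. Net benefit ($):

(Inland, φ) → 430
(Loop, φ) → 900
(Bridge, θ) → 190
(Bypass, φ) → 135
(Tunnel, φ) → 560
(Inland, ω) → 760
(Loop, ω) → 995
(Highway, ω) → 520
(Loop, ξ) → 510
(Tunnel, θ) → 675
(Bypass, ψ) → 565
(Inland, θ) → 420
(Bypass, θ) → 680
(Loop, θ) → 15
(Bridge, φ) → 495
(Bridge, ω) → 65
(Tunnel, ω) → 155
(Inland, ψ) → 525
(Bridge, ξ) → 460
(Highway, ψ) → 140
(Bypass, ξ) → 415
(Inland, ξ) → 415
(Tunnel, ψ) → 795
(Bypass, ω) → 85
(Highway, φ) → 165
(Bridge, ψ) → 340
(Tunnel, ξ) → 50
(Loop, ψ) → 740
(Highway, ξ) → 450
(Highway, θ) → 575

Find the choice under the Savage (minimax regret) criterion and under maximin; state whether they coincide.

Column bests: θ=680, φ=900, ψ=795, ω=995, ξ=510.
Tunnel regrets: 5, 340, 0, 840, 460 → max 840
Inland regrets: 260, 470, 270, 235, 95 → max 470
Loop regrets: 665, 0, 55, 0, 0 → max 665
Bypass regrets: 0, 765, 230, 910, 95 → max 910
Bridge regrets: 490, 405, 455, 930, 50 → max 930
Highway regrets: 105, 735, 655, 475, 60 → max 735
Smallest max regret = 470 → Inland.
Row minima: Tunnel=50, Inland=415, Loop=15, Bypass=85, Bridge=65, Highway=140
Best worst-case = 415 → Inland.

minimax regret → Inland; maximin → Inland (agree)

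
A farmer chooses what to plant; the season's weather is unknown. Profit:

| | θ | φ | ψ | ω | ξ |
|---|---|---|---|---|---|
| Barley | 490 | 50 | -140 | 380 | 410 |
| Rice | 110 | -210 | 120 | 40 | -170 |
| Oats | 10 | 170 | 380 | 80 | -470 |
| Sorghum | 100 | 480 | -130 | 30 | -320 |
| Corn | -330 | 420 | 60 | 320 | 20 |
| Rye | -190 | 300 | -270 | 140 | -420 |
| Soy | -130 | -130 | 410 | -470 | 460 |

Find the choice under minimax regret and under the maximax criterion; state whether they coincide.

minimax regret → Barley; maximax → Barley (agree)

Column bests: θ=490, φ=480, ψ=410, ω=380, ξ=460.
Barley regrets: 0, 430, 550, 0, 50 → max 550
Rice regrets: 380, 690, 290, 340, 630 → max 690
Oats regrets: 480, 310, 30, 300, 930 → max 930
Sorghum regrets: 390, 0, 540, 350, 780 → max 780
Corn regrets: 820, 60, 350, 60, 440 → max 820
Rye regrets: 680, 180, 680, 240, 880 → max 880
Soy regrets: 620, 610, 0, 850, 0 → max 850
Smallest max regret = 550 → Barley.
Row maxima: Barley=490, Rice=120, Oats=380, Sorghum=480, Corn=420, Rye=300, Soy=460
Best best-case = 490 → Barley.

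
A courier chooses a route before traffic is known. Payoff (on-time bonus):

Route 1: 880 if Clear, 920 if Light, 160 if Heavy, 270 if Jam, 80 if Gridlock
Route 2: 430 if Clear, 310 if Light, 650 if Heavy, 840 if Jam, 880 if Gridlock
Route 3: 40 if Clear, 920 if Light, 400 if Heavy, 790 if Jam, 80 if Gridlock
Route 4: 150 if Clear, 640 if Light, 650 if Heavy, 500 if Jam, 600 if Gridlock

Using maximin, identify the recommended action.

Row minima: Route 1=80, Route 2=310, Route 3=40, Route 4=150
Best worst-case = 310 → Route 2.

Route 2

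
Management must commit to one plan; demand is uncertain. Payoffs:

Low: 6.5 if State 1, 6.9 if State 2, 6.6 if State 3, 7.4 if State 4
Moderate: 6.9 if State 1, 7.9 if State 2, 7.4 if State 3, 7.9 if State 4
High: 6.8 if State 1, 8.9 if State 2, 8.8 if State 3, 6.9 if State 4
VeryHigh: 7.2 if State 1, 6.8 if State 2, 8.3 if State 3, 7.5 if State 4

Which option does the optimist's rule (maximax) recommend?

Row maxima: Low=7.4, Moderate=7.9, High=8.9, VeryHigh=8.3
Best best-case = 8.9 → High.

High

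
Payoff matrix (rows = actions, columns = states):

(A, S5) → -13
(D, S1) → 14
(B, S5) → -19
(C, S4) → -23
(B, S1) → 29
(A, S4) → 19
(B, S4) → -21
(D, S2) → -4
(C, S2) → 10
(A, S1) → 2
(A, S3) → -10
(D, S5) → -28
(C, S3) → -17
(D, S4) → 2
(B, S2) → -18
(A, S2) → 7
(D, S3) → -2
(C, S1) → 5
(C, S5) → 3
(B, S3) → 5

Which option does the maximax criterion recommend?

B

Row maxima: A=19, B=29, C=10, D=14
Best best-case = 29 → B.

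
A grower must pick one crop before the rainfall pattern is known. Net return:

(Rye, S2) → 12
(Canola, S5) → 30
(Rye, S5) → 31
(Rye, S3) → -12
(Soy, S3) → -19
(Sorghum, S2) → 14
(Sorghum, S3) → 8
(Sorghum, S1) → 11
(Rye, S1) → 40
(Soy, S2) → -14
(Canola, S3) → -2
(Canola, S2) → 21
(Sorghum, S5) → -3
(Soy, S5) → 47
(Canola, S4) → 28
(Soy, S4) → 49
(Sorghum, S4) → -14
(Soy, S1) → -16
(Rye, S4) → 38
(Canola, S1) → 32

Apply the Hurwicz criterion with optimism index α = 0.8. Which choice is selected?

Canola: 0.8·32 + 0.2·(-2) = 25.2
Rye: 0.8·40 + 0.2·(-12) = 29.6
Soy: 0.8·49 + 0.2·(-19) = 35.4
Sorghum: 0.8·14 + 0.2·(-14) = 8.4
Highest Hurwicz score = 35.4 → Soy.

Soy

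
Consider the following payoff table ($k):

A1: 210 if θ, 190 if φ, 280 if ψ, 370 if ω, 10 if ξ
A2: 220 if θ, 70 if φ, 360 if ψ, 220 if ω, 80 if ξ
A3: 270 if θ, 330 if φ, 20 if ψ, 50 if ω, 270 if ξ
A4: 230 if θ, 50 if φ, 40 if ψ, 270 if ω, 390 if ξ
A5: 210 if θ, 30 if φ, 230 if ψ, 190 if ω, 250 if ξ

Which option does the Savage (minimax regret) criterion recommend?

A5

Column bests: θ=270, φ=330, ψ=360, ω=370, ξ=390.
A1 regrets: 60, 140, 80, 0, 380 → max 380
A2 regrets: 50, 260, 0, 150, 310 → max 310
A3 regrets: 0, 0, 340, 320, 120 → max 340
A4 regrets: 40, 280, 320, 100, 0 → max 320
A5 regrets: 60, 300, 130, 180, 140 → max 300
Smallest max regret = 300 → A5.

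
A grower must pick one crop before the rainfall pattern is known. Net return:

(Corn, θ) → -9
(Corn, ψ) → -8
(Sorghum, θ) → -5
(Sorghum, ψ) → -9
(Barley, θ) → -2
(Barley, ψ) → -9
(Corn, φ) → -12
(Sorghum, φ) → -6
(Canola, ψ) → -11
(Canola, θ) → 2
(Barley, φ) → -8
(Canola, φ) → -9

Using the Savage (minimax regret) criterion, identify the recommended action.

Column bests: θ=2, φ=-6, ψ=-8.
Sorghum regrets: 7, 0, 1 → max 7
Barley regrets: 4, 2, 1 → max 4
Canola regrets: 0, 3, 3 → max 3
Corn regrets: 11, 6, 0 → max 11
Smallest max regret = 3 → Canola.

Canola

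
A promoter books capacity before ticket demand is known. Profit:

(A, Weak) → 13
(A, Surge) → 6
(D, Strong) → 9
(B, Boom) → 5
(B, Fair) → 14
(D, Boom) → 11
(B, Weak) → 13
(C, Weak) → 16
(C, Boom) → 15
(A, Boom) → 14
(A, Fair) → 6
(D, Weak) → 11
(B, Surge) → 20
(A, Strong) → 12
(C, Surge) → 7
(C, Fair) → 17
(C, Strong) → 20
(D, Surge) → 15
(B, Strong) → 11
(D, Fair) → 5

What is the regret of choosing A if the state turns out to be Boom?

1

Best payoff under Boom is 15.
Regret = 15 − 14 = 1.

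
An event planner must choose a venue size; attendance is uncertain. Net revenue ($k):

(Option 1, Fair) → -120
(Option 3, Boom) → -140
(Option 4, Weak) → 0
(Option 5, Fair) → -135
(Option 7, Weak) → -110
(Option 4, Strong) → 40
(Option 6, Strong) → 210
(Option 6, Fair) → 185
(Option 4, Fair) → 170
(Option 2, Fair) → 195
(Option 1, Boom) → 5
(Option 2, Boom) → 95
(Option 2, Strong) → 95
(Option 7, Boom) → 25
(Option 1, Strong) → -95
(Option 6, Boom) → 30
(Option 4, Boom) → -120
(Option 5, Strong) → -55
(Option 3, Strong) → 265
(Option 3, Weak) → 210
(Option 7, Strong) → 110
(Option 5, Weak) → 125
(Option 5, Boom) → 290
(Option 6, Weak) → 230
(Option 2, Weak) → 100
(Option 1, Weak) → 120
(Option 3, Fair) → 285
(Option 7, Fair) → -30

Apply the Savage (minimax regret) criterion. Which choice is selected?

Column bests: Weak=230, Fair=285, Strong=265, Boom=290.
Option 1 regrets: 110, 405, 360, 285 → max 405
Option 2 regrets: 130, 90, 170, 195 → max 195
Option 3 regrets: 20, 0, 0, 430 → max 430
Option 4 regrets: 230, 115, 225, 410 → max 410
Option 5 regrets: 105, 420, 320, 0 → max 420
Option 6 regrets: 0, 100, 55, 260 → max 260
Option 7 regrets: 340, 315, 155, 265 → max 340
Smallest max regret = 195 → Option 2.

Option 2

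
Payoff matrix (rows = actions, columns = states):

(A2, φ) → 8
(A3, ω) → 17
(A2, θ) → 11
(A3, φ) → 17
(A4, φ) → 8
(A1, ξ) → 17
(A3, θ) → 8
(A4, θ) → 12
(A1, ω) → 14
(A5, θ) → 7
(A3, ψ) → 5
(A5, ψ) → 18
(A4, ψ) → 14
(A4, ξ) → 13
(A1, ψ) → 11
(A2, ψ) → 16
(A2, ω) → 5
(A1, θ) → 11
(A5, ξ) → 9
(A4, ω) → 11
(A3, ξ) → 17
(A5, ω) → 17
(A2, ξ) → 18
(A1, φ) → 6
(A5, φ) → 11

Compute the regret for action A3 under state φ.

0

Best payoff under φ is 17.
Regret = 17 − 17 = 0.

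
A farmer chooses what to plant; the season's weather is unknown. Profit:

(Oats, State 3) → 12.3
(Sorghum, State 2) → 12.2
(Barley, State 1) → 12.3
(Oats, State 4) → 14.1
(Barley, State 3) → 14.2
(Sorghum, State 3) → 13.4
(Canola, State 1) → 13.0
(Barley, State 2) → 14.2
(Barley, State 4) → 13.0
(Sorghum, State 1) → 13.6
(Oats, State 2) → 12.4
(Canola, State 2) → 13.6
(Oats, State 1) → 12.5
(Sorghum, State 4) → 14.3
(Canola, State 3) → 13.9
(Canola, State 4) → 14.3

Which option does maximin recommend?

Canola

Row minima: Barley=12.3, Canola=13.0, Sorghum=12.2, Oats=12.3
Best worst-case = 13.0 → Canola.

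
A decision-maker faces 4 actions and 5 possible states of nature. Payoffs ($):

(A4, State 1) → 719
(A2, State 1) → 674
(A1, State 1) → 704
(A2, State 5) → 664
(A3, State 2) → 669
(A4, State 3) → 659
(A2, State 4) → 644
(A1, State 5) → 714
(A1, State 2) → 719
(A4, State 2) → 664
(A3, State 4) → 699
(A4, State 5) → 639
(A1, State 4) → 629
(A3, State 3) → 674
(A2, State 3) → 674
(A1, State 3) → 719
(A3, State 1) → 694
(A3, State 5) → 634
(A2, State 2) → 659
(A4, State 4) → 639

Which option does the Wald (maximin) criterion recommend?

A2

Row minima: A1=629, A2=644, A3=634, A4=639
Best worst-case = 644 → A2.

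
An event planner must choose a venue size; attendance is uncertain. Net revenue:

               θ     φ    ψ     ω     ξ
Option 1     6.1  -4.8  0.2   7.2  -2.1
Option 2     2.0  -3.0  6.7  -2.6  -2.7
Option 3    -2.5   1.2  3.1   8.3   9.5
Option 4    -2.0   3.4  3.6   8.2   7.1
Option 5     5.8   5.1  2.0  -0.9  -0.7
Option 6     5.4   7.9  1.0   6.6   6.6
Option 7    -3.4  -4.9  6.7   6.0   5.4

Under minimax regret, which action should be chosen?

Column bests: θ=6.1, φ=7.9, ψ=6.7, ω=8.3, ξ=9.5.
Option 1 regrets: 0.0, 12.7, 6.5, 1.1, 11.6 → max 12.7
Option 2 regrets: 4.1, 10.9, 0.0, 10.9, 12.2 → max 12.2
Option 3 regrets: 8.6, 6.7, 3.6, 0.0, 0.0 → max 8.6
Option 4 regrets: 8.1, 4.5, 3.1, 0.1, 2.4 → max 8.1
Option 5 regrets: 0.3, 2.8, 4.7, 9.2, 10.2 → max 10.2
Option 6 regrets: 0.7, 0.0, 5.7, 1.7, 2.9 → max 5.7
Option 7 regrets: 9.5, 12.8, 0.0, 2.3, 4.1 → max 12.8
Smallest max regret = 5.7 → Option 6.

Option 6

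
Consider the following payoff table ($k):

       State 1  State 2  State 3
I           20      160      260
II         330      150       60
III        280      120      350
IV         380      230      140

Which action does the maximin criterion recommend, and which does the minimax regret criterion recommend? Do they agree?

maximin → IV; minimax regret → III (disagree)

Row minima: I=20, II=60, III=120, IV=140
Best worst-case = 140 → IV.
Column bests: State 1=380, State 2=230, State 3=350.
I regrets: 360, 70, 90 → max 360
II regrets: 50, 80, 290 → max 290
III regrets: 100, 110, 0 → max 110
IV regrets: 0, 0, 210 → max 210
Smallest max regret = 110 → III.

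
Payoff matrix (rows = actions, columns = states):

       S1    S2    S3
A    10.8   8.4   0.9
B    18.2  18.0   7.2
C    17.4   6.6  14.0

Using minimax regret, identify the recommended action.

B

Column bests: S1=18.2, S2=18.0, S3=14.0.
A regrets: 7.4, 9.6, 13.1 → max 13.1
B regrets: 0.0, 0.0, 6.8 → max 6.8
C regrets: 0.8, 11.4, 0.0 → max 11.4
Smallest max regret = 6.8 → B.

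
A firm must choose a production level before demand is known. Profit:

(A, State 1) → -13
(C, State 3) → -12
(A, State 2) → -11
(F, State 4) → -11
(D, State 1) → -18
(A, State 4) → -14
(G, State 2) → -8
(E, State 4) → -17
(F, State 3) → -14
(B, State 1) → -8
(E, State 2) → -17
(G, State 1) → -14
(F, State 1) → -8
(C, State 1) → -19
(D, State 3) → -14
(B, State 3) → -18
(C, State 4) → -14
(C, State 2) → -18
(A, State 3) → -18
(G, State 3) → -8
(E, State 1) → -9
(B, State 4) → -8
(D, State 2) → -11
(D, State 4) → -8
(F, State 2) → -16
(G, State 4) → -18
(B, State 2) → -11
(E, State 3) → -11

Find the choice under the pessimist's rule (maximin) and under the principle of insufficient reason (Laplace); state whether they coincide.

Row minima: A=-18, B=-18, C=-19, D=-18, E=-17, F=-16, G=-18
Best worst-case = -16 → F.
Row averages: A=-14, B=-11.25, C=-15.75, D=-12.75, E=-13.5, F=-12.25, G=-12
Highest average = -11.25 → B.

maximin → F; laplace → B (disagree)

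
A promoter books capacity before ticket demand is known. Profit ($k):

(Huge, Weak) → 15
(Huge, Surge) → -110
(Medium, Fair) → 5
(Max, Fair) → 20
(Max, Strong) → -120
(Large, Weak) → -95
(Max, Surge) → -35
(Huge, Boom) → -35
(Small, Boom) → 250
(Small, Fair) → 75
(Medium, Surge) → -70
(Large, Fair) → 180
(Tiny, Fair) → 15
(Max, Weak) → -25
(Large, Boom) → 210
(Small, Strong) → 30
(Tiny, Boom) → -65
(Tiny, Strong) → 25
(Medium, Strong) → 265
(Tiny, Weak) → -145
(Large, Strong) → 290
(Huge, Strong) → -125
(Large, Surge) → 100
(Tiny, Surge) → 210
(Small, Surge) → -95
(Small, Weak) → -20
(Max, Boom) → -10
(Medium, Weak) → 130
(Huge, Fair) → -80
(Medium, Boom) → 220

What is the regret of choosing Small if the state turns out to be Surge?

Best payoff under Surge is 210.
Regret = 210 − (-95) = 305.

305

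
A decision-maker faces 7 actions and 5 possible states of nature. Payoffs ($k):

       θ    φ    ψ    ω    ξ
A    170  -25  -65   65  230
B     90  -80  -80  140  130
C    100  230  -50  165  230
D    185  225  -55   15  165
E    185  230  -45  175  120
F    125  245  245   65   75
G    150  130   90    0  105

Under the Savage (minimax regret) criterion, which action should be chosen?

F

Column bests: θ=185, φ=245, ψ=245, ω=175, ξ=230.
A regrets: 15, 270, 310, 110, 0 → max 310
B regrets: 95, 325, 325, 35, 100 → max 325
C regrets: 85, 15, 295, 10, 0 → max 295
D regrets: 0, 20, 300, 160, 65 → max 300
E regrets: 0, 15, 290, 0, 110 → max 290
F regrets: 60, 0, 0, 110, 155 → max 155
G regrets: 35, 115, 155, 175, 125 → max 175
Smallest max regret = 155 → F.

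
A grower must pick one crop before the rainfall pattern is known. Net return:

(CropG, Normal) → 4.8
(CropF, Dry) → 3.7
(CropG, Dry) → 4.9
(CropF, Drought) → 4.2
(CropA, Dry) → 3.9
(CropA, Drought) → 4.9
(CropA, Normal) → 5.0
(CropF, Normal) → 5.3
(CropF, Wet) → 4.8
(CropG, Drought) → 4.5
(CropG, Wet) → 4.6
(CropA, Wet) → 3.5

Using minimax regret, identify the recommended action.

CropG

Column bests: Drought=4.9, Dry=4.9, Normal=5.3, Wet=4.8.
CropG regrets: 0.4, 0.0, 0.5, 0.2 → max 0.5
CropF regrets: 0.7, 1.2, 0.0, 0.0 → max 1.2
CropA regrets: 0.0, 1.0, 0.3, 1.3 → max 1.3
Smallest max regret = 0.5 → CropG.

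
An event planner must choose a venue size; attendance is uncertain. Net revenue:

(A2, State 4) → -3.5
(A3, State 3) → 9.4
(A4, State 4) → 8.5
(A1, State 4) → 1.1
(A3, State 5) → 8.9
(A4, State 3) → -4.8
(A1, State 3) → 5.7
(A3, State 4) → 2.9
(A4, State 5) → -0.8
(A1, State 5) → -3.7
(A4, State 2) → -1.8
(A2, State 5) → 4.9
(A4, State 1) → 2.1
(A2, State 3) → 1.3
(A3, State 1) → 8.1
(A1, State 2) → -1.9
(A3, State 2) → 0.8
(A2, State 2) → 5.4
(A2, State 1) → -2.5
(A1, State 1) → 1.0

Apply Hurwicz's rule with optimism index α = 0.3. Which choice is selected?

A3

A1: 0.3·5.7 + 0.7·(-3.7) = -0.88
A2: 0.3·5.4 + 0.7·(-3.5) = -0.83
A3: 0.3·9.4 + 0.7·0.8 = 3.38
A4: 0.3·8.5 + 0.7·(-4.8) = -0.81
Highest Hurwicz score = 3.38 → A3.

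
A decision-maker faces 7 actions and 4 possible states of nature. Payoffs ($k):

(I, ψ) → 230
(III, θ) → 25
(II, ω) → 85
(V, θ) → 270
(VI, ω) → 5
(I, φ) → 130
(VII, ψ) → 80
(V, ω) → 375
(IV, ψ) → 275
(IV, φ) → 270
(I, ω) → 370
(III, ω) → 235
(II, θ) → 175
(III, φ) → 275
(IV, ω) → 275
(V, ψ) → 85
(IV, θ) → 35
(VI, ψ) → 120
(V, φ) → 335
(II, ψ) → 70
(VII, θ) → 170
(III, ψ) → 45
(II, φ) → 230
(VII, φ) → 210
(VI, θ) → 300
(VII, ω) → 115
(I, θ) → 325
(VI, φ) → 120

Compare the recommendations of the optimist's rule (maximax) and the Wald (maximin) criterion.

maximax → V; maximin → I (disagree)

Row maxima: I=370, II=230, III=275, IV=275, V=375, VI=300, VII=210
Best best-case = 375 → V.
Row minima: I=130, II=70, III=25, IV=35, V=85, VI=5, VII=80
Best worst-case = 130 → I.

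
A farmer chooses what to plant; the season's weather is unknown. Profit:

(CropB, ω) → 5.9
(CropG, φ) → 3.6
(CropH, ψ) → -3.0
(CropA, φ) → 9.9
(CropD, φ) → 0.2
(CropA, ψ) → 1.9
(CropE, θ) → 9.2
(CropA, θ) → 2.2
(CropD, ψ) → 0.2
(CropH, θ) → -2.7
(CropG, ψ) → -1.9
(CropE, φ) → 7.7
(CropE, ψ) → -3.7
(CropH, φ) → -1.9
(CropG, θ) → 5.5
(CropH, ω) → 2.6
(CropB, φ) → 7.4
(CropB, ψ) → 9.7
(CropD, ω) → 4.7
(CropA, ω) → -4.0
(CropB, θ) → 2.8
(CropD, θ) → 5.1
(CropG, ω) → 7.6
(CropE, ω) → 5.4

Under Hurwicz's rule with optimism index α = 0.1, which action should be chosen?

CropB

CropD: 0.1·5.1 + 0.9·0.2 = 0.69
CropE: 0.1·9.2 + 0.9·(-3.7) = -2.41
CropA: 0.1·9.9 + 0.9·(-4.0) = -2.61
CropB: 0.1·9.7 + 0.9·2.8 = 3.49
CropG: 0.1·7.6 + 0.9·(-1.9) = -0.95
CropH: 0.1·2.6 + 0.9·(-3.0) = -2.44
Highest Hurwicz score = 3.49 → CropB.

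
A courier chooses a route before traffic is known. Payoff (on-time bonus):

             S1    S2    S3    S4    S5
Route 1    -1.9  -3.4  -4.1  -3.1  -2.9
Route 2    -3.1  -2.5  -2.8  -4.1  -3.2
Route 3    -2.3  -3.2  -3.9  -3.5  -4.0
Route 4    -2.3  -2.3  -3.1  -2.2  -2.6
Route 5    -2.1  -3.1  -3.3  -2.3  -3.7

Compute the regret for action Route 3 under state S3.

Best payoff under S3 is -2.8.
Regret = -2.8 − (-3.9) = 1.1.

1.1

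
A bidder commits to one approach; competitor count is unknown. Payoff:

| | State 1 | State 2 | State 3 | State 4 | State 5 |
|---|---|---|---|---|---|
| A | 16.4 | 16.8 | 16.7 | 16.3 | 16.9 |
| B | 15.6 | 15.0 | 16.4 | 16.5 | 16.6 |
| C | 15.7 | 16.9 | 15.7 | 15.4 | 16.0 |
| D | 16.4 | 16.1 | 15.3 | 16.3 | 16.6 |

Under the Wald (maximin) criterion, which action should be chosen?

A

Row minima: A=16.3, B=15.0, C=15.4, D=15.3
Best worst-case = 16.3 → A.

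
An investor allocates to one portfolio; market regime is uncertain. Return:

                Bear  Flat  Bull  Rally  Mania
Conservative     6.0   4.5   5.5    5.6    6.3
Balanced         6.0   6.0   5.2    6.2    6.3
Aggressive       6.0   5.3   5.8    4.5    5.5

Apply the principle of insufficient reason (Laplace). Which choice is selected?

Balanced

Row averages: Conservative=5.58, Balanced=5.94, Aggressive=5.42
Highest average = 5.94 → Balanced.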